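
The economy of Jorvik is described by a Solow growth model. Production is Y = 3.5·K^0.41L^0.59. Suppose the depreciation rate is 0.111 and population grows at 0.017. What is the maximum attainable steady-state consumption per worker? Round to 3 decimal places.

c_gold ≈ 11.075

n + δ = 0.017 + 0.111 = 0.128.
Setting f'(k) = n+δ gives 0.41·3.5·k^(0.41−1) = 0.128, hence k_gold = (0.41·3.5/0.128)^(1/0.59) ≈ 60.1249.
y_gold = 3.5·60.1249^0.41 ≈ 18.7707.
c_gold = y_gold − (n+δ)·k_gold = 18.7707 − 0.128·60.1249 ≈ 11.0747.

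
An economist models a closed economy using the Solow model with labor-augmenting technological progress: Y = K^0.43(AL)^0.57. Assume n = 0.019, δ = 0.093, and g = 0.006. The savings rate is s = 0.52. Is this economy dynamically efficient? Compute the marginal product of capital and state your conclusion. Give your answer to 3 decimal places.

n + g + δ = 0.019 + 0.006 + 0.093 = 0.118.
Steady-state k*: s·k^0.43 = 0.118·k gives k* = (0.52/0.118)^(1/0.57) ≈ 13.4908.
MPK = 0.43·13.4908^(-0.57) ≈ 0.0976.
MPK < n+g+δ = 0.118, so the economy is dynamically inefficient (over-saving).

dynamically inefficient; MPK ≈ 0.098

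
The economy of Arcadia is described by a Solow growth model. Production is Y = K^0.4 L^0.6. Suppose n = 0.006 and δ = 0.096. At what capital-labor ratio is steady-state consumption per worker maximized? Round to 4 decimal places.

The effective depreciation rate is n + δ = 0.006 + 0.096 = 0.102.
Setting f'(k) = n+δ gives 0.4·k^(0.4−1) = 0.102, hence k_gold = (0.4/0.102)^(1/0.6) ≈ 9.7521.

k_gold ≈ 9.7521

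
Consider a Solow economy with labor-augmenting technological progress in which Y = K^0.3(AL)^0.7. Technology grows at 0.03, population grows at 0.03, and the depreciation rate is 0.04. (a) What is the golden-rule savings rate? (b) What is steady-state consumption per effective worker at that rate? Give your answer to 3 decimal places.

(a) s_gold = 0.300; (b) c_gold ≈ 1.121

n + g + δ = 0.03 + 0.03 + 0.04 = 0.1.
For Cobb-Douglas, s_gold equals capital's share: s_gold = 0.3.
Maximizing c = f(k) − (n+g+δ)·k gives f'(k) = n+g+δ, i.e. 0.3·k^(0.3−1) = 0.1, so k_gold = (0.3/0.1)^(1/0.7) ≈ 4.8040.
y_gold = 4.8040^0.3 ≈ 1.6013; c_gold = (1−0.3)·y_gold ≈ 1.1209.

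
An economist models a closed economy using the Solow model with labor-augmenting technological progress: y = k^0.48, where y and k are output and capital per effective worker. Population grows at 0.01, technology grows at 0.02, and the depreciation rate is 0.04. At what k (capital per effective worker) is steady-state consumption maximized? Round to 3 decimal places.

k_gold ≈ 40.548

Break-even investment rate: n + g + δ = 0.01 + 0.02 + 0.04 = 0.07.
Setting f'(k) = n+g+δ gives 0.48·k^(0.48−1) = 0.07, hence k_gold = (0.48/0.07)^(1/0.52) ≈ 40.5478.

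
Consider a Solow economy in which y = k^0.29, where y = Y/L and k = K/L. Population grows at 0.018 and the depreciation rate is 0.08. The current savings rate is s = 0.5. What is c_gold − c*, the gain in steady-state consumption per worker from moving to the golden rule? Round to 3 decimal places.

n + δ = 0.018 + 0.08 = 0.098.
Current steady state (s = 0.5): k* = (0.5/0.098)^(1/0.71) ≈ 9.9271, y* = 9.9271^0.29 ≈ 1.9457, c* = (1−0.5)·1.9457 ≈ 0.9729.
At the golden rule the marginal product of capital equals n+δ: 0.29·k^(0.29−1) = 0.098. Solving, k_gold = (0.29/0.098)^(1/0.71) ≈ 4.6092.
y_gold = 4.6092^0.29 ≈ 1.5576, c_gold = y_gold − 0.098·k_gold ≈ 1.1059.
Gain: Δc = 1.1059 − 0.9729 ≈ 0.1330.

Δc ≈ 0.133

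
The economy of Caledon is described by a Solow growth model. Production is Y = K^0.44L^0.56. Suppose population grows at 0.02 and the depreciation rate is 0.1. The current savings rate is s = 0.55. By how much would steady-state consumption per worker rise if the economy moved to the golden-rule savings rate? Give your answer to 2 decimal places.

Δc ≈ 0.07

Break-even investment rate: n + δ = 0.02 + 0.1 = 0.12.
Current steady state (s = 0.55): k* = (0.55/0.12)^(1/0.56) ≈ 15.1594, y* = 15.1594^0.44 ≈ 3.3075, c* = (1−0.55)·3.3075 ≈ 1.4884.
Golden rule sets MPK = n+δ: 0.44·k^(0.44−1) = 0.12, so k_gold = (0.44/0.12)^(1/0.56) ≈ 10.1772.
y_gold = 10.1772^0.44 ≈ 2.7756, c_gold = y_gold − 0.12·k_gold ≈ 1.5543.
Gain: Δc = 1.5543 − 1.4884 ≈ 0.0660.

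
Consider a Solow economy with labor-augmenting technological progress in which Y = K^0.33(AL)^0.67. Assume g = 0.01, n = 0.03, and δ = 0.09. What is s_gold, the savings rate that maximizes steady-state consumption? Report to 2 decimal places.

s_gold = 0.33

n + g + δ = 0.03 + 0.01 + 0.09 = 0.13.
At the golden rule MPK = n+g+δ, and in any Cobb-Douglas steady state s = (n+g+δ)·k/y = MPK·k/y = capital's share 0.33.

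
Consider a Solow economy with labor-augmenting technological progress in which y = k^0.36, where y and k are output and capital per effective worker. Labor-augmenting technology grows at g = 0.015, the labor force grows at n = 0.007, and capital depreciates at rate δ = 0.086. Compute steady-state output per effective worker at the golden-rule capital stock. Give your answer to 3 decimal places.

y_gold ≈ 1.968

Capital per effective worker breaks even when investment replaces (n + g + δ)·k; here n + g + δ = 0.108.
At the golden rule the marginal product of capital equals n+g+δ: 0.36·k^(0.36−1) = 0.108. Solving, k_gold = (0.36/0.108)^(1/0.64) ≈ 6.5614.
Output: y_gold = k_gold^0.36 = 6.5614^0.36 ≈ 1.9684.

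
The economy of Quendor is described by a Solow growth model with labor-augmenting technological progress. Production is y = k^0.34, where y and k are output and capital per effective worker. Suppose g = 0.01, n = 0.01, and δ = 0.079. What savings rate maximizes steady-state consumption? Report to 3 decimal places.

s_gold = 0.340

The effective depreciation rate is n + g + δ = 0.01 + 0.01 + 0.079 = 0.099.
At the golden rule MPK = n+g+δ, and in any Cobb-Douglas steady state s = (n+g+δ)·k/y = MPK·k/y = capital's share 0.34.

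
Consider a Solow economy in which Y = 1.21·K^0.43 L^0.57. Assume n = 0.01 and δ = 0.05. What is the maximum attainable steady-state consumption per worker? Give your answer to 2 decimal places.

Capital per worker breaks even when investment replaces (n + δ)·k; here n + δ = 0.06.
Setting f'(k) = n+δ gives 0.43·1.21·k^(0.43−1) = 0.06, hence k_gold = (0.43·1.21/0.06)^(1/0.57) ≈ 44.2378.
y_gold = 1.21·44.2378^0.43 ≈ 6.1727.
c_gold = y_gold − (n+δ)·k_gold = 6.1727 − 0.06·44.2378 ≈ 3.5185.

c_gold ≈ 3.52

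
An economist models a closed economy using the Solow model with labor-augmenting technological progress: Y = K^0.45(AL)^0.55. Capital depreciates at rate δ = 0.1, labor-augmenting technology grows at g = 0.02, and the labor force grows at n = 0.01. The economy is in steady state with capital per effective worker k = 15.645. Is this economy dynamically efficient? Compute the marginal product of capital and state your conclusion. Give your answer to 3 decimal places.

n + g + δ = 0.01 + 0.02 + 0.1 = 0.13.
MPK = 0.45·k^(0.45−1) = 0.45·15.645^(-0.55) ≈ 0.0992.
MPK < 0.13, so the economy is dynamically inefficient (over-saving).

dynamically inefficient; MPK ≈ 0.099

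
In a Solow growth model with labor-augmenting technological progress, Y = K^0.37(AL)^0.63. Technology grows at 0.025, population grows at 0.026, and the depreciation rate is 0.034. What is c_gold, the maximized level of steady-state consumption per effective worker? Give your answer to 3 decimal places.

c_gold ≈ 1.495

n + g + δ = 0.026 + 0.025 + 0.034 = 0.085.
Golden rule sets MPK = n+g+δ: 0.37·k^(0.37−1) = 0.085, so k_gold = (0.37/0.085)^(1/0.63) ≈ 10.3262.
y_gold = 10.3262^0.37 ≈ 2.3722.
c_gold = y_gold − (n+g+δ)·k_gold = 2.3722 − 0.085·10.3262 ≈ 1.4945.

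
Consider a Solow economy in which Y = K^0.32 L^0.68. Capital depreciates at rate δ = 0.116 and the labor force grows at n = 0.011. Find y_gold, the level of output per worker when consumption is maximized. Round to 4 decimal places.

y_gold ≈ 1.5448

Break-even investment rate: n + δ = 0.011 + 0.116 = 0.127.
At the golden rule the marginal product of capital equals n+δ: 0.32·k^(0.32−1) = 0.127. Solving, k_gold = (0.32/0.127)^(1/0.68) ≈ 3.8924.
Output: y_gold = k_gold^0.32 = 3.8924^0.32 ≈ 1.5448.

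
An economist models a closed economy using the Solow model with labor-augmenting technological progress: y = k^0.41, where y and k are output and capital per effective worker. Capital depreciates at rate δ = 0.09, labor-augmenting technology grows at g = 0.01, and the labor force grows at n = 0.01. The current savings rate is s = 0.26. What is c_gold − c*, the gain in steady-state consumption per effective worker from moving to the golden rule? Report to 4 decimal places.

Δc ≈ 0.1267

The effective depreciation rate is n + g + δ = 0.01 + 0.01 + 0.09 = 0.11.
Current steady state (s = 0.26): k* = (0.26/0.11)^(1/0.59) ≈ 4.2972, y* = 4.2972^0.41 ≈ 1.8181, c* = (1−0.26)·1.8181 ≈ 1.3454.
At the golden rule the marginal product of capital equals n+g+δ: 0.41·k^(0.41−1) = 0.11. Solving, k_gold = (0.41/0.11)^(1/0.59) ≈ 9.2995.
y_gold = 9.2995^0.41 ≈ 2.4950, c_gold = y_gold − 0.11·k_gold ≈ 1.4720.
Gain: Δc = 1.4720 − 1.3454 ≈ 0.1267.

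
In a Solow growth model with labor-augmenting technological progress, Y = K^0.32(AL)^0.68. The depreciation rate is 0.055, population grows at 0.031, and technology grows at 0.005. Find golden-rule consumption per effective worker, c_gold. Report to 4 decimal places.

c_gold ≈ 1.2289

Capital per effective worker breaks even when investment replaces (n + g + δ)·k; here n + g + δ = 0.091.
Setting f'(k) = n+g+δ gives 0.32·k^(0.32−1) = 0.091, hence k_gold = (0.32/0.091)^(1/0.68) ≈ 6.3548.
y_gold = 6.3548^0.32 ≈ 1.8071.
c_gold = y_gold − (n+g+δ)·k_gold = 1.8071 − 0.091·6.3548 ≈ 1.2289.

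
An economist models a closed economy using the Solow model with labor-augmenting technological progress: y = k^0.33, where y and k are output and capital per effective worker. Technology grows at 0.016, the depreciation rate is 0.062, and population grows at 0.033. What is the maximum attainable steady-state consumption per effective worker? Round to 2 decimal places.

Break-even investment rate: n + g + δ = 0.033 + 0.016 + 0.062 = 0.111.
At the golden rule the marginal product of capital equals n+g+δ: 0.33·k^(0.33−1) = 0.111. Solving, k_gold = (0.33/0.111)^(1/0.67) ≈ 5.0846.
y_gold = 5.0846^0.33 ≈ 1.7103.
c_gold = y_gold − (n+g+δ)·k_gold = 1.7103 − 0.111·5.0846 ≈ 1.1459.

c_gold ≈ 1.15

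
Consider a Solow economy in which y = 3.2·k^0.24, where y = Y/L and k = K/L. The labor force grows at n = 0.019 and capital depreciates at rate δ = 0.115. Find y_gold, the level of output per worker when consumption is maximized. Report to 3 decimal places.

y_gold ≈ 5.554

Capital per worker breaks even when investment replaces (n + δ)·k; here n + δ = 0.134.
Maximizing c = f(k) − (n+δ)·k gives f'(k) = n+δ, i.e. 0.24·3.2·k^(0.24−1) = 0.134, so k_gold = (0.24·3.2/0.134)^(1/0.76) ≈ 9.9473.
Output: y_gold = 3.2·k_gold^0.24 = 3.2·9.9473^0.24 ≈ 5.5539.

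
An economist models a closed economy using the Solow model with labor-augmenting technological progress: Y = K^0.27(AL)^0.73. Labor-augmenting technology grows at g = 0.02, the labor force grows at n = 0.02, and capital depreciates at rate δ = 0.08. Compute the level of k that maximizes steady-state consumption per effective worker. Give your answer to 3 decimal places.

Capital per effective worker breaks even when investment replaces (n + g + δ)·k; here n + g + δ = 0.12.
Maximizing c = f(k) − (n+g+δ)·k gives f'(k) = n+g+δ, i.e. 0.27·k^(0.27−1) = 0.12, so k_gold = (0.27/0.12)^(1/0.73) ≈ 3.0370.

k_gold ≈ 3.037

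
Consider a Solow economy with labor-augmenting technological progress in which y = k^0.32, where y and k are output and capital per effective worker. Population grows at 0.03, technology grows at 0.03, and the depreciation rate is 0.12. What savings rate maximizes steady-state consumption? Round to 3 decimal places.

s_gold = 0.320

Break-even investment rate: n + g + δ = 0.03 + 0.03 + 0.12 = 0.18.
At the golden rule MPK = n+g+δ, and in any Cobb-Douglas steady state s = (n+g+δ)·k/y = MPK·k/y = capital's share 0.32.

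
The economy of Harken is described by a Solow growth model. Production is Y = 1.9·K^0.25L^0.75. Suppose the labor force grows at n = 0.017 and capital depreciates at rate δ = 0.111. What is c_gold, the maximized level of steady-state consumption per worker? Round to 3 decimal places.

c_gold ≈ 2.206

Capital per worker breaks even when investment replaces (n + δ)·k; here n + δ = 0.128.
Setting f'(k) = n+δ gives 0.25·1.9·k^(0.25−1) = 0.128, hence k_gold = (0.25·1.9/0.128)^(1/0.75) ≈ 5.7453.
y_gold = 1.9·5.7453^0.25 ≈ 2.9416.
c_gold = y_gold − (n+δ)·k_gold = 2.9416 − 0.128·5.7453 ≈ 2.2062.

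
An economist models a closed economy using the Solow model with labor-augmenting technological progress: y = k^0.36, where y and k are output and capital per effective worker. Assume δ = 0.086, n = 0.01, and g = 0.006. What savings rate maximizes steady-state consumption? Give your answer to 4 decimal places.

s_gold = 0.3600

Break-even investment rate: n + g + δ = 0.01 + 0.006 + 0.086 = 0.102.
At the golden rule MPK = n+g+δ, and in any Cobb-Douglas steady state s = (n+g+δ)·k/y = MPK·k/y = capital's share 0.36.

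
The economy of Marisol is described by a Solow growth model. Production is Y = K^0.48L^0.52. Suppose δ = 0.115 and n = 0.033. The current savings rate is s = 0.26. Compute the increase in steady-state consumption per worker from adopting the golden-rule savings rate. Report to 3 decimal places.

Δc ≈ 0.296

Break-even investment rate: n + δ = 0.033 + 0.115 = 0.148.
Current steady state (s = 0.26): k* = (0.26/0.148)^(1/0.52) ≈ 2.9553, y* = 2.9553^0.48 ≈ 1.6822, c* = (1−0.26)·1.6822 ≈ 1.2449.
Maximizing c = f(k) − (n+δ)·k gives f'(k) = n+δ, i.e. 0.48·k^(0.48−1) = 0.148, so k_gold = (0.48/0.148)^(1/0.52) ≈ 9.6084.
y_gold = 9.6084^0.48 ≈ 2.9626, c_gold = y_gold − 0.148·k_gold ≈ 1.5406.
Gain: Δc = 1.5406 − 1.2449 ≈ 0.2957.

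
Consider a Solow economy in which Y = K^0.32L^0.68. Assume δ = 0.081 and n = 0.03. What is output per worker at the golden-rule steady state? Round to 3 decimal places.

Break-even investment rate: n + δ = 0.03 + 0.081 = 0.111.
Maximizing c = f(k) − (n+δ)·k gives f'(k) = n+δ, i.e. 0.32·k^(0.32−1) = 0.111, so k_gold = (0.32/0.111)^(1/0.68) ≈ 4.7448.
Output: y_gold = k_gold^0.32 = 4.7448^0.32 ≈ 1.6458.

y_gold ≈ 1.646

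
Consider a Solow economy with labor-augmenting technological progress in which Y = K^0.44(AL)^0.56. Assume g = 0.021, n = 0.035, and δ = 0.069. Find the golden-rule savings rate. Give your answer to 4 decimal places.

Capital per effective worker breaks even when investment replaces (n + g + δ)·k; here n + g + δ = 0.125.
At the golden rule MPK = n+g+δ, and in any Cobb-Douglas steady state s = (n+g+δ)·k/y = MPK·k/y = capital's share 0.44.

s_gold = 0.4400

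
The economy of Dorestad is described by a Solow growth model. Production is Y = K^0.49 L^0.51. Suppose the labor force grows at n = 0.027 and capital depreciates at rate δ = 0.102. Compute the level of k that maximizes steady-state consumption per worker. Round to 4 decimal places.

Break-even investment rate: n + δ = 0.027 + 0.102 = 0.129.
At the golden rule the marginal product of capital equals n+δ: 0.49·k^(0.49−1) = 0.129. Solving, k_gold = (0.49/0.129)^(1/0.51) ≈ 13.6925.

k_gold ≈ 13.6925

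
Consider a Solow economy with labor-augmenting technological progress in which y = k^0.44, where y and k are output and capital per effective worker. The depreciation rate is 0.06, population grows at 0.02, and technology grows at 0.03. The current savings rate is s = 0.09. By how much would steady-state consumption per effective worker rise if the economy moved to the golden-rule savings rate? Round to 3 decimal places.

Δc ≈ 0.887

Break-even investment rate: n + g + δ = 0.02 + 0.03 + 0.06 = 0.11.
Current steady state (s = 0.09): k* = (0.09/0.11)^(1/0.56) ≈ 0.6988, y* = 0.6988^0.44 ≈ 0.8541, c* = (1−0.09)·0.8541 ≈ 0.7773.
Setting f'(k) = n+g+δ gives 0.44·k^(0.44−1) = 0.11, hence k_gold = (0.44/0.11)^(1/0.56) ≈ 11.8880.
y_gold = 11.8880^0.44 ≈ 2.9720, c_gold = y_gold − 0.11·k_gold ≈ 1.6643.
Gain: Δc = 1.6643 − 0.7773 ≈ 0.8871.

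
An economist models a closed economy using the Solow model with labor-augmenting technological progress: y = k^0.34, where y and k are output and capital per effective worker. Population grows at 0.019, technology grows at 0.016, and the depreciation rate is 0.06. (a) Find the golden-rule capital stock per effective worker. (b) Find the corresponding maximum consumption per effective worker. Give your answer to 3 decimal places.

(a) k_gold ≈ 6.903; (b) c_gold ≈ 1.273

Break-even investment rate: n + g + δ = 0.019 + 0.016 + 0.06 = 0.095.
Maximizing c = f(k) − (n+g+δ)·k gives f'(k) = n+g+δ, i.e. 0.34·k^(0.34−1) = 0.095, so k_gold = (0.34/0.095)^(1/0.66) ≈ 6.9028.
y_gold = 6.9028^0.34 ≈ 1.9287; c_gold = y_gold − 0.095·k_gold ≈ 1.2730.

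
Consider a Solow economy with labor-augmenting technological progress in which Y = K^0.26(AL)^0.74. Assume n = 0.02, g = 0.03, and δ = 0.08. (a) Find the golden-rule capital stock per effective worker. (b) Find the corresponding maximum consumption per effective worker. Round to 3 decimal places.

(a) k_gold ≈ 2.552; (b) c_gold ≈ 0.944

Capital per effective worker breaks even when investment replaces (n + g + δ)·k; here n + g + δ = 0.13.
Golden rule sets MPK = n+g+δ: 0.26·k^(0.26−1) = 0.13, so k_gold = (0.26/0.13)^(1/0.74) ≈ 2.5515.
y_gold = 2.5515^0.26 ≈ 1.2758; c_gold = y_gold − 0.13·k_gold ≈ 0.9441.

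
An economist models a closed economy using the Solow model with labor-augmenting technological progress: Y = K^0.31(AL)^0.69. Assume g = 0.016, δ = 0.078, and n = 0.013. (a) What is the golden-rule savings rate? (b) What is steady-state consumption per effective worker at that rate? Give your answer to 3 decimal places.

Break-even investment rate: n + g + δ = 0.013 + 0.016 + 0.078 = 0.107.
For Cobb-Douglas, s_gold equals capital's share: s_gold = 0.31.
Golden rule sets MPK = n+g+δ: 0.31·k^(0.31−1) = 0.107, so k_gold = (0.31/0.107)^(1/0.69) ≈ 4.6723.
y_gold = 4.6723^0.31 ≈ 1.6127; c_gold = (1−0.31)·y_gold ≈ 1.1128.

(a) s_gold = 0.310; (b) c_gold ≈ 1.113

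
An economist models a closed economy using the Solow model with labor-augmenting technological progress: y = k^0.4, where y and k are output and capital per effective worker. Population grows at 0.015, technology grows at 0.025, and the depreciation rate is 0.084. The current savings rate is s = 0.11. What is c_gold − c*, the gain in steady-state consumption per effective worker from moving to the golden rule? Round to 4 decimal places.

n + g + δ = 0.015 + 0.025 + 0.084 = 0.124.
Current steady state (s = 0.11): k* = (0.11/0.124)^(1/0.6) ≈ 0.8190, y* = 0.8190^0.4 ≈ 0.9232, c* = (1−0.11)·0.9232 ≈ 0.8217.
Setting f'(k) = n+g+δ gives 0.4·k^(0.4−1) = 0.124, hence k_gold = (0.4/0.124)^(1/0.6) ≈ 7.0426.
y_gold = 7.0426^0.4 ≈ 2.1832, c_gold = y_gold − 0.124·k_gold ≈ 1.3099.
Gain: Δc = 1.3099 − 0.8217 ≈ 0.4882.

Δc ≈ 0.4882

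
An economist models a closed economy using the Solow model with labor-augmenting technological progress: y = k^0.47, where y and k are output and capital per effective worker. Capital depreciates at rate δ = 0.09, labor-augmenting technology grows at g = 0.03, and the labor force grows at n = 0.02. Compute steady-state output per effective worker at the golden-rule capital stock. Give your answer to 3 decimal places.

Break-even investment rate: n + g + δ = 0.02 + 0.03 + 0.09 = 0.14.
Setting f'(k) = n+g+δ gives 0.47·k^(0.47−1) = 0.14, hence k_gold = (0.47/0.14)^(1/0.53) ≈ 9.8264.
Output: y_gold = k_gold^0.47 = 9.8264^0.47 ≈ 2.9270.

y_gold ≈ 2.927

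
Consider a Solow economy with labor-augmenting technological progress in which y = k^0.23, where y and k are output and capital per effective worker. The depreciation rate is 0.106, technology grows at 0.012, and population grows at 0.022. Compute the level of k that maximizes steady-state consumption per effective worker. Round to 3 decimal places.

n + g + δ = 0.022 + 0.012 + 0.106 = 0.14.
At the golden rule the marginal product of capital equals n+g+δ: 0.23·k^(0.23−1) = 0.14. Solving, k_gold = (0.23/0.14)^(1/0.77) ≈ 1.9055.

k_gold ≈ 1.905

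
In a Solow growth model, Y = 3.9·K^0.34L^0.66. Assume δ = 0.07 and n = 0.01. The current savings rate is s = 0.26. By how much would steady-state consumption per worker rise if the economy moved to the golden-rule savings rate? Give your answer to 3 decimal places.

Δc ≈ 0.257

The effective depreciation rate is n + δ = 0.01 + 0.07 = 0.08.
Current steady state (s = 0.26): k* = (0.26·3.9/0.08)^(1/0.66) ≈ 46.8957, y* = 3.9·46.8957^0.34 ≈ 14.4295, c* = (1−0.26)·14.4295 ≈ 10.6778.
Setting f'(k) = n+δ gives 0.34·3.9·k^(0.34−1) = 0.08, hence k_gold = (0.34·3.9/0.08)^(1/0.66) ≈ 70.4137.
y_gold = 3.9·70.4137^0.34 ≈ 16.5679, c_gold = y_gold − 0.08·k_gold ≈ 10.9348.
Gain: Δc = 10.9348 − 10.6778 ≈ 0.2570.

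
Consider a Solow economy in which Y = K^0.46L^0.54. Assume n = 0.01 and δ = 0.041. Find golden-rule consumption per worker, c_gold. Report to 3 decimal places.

The effective depreciation rate is n + δ = 0.01 + 0.041 = 0.051.
Maximizing c = f(k) − (n+δ)·k gives f'(k) = n+δ, i.e. 0.46·k^(0.46−1) = 0.051, so k_gold = (0.46/0.051)^(1/0.54) ≈ 58.7308.
y_gold = 58.7308^0.46 ≈ 6.5115.
c_gold = y_gold − (n+δ)·k_gold = 6.5115 − 0.051·58.7308 ≈ 3.5162.

c_gold ≈ 3.516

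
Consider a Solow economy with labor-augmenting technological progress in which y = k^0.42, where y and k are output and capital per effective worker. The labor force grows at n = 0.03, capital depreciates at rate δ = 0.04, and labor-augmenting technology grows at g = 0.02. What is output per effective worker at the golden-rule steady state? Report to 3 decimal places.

y_gold ≈ 3.051

The effective depreciation rate is n + g + δ = 0.03 + 0.02 + 0.04 = 0.09.
Setting f'(k) = n+g+δ gives 0.42·k^(0.42−1) = 0.09, hence k_gold = (0.42/0.09)^(1/0.58) ≈ 14.2384.
Output: y_gold = k_gold^0.42 = 14.2384^0.42 ≈ 3.0511.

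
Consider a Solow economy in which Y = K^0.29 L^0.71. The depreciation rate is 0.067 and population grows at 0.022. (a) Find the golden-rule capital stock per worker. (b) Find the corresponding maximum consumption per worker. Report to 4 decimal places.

Break-even investment rate: n + δ = 0.022 + 0.067 = 0.089.
At the golden rule the marginal product of capital equals n+δ: 0.29·k^(0.29−1) = 0.089. Solving, k_gold = (0.29/0.089)^(1/0.71) ≈ 5.2789.
y_gold = 5.2789^0.29 ≈ 1.6201; c_gold = y_gold − 0.089·k_gold ≈ 1.1503.

(a) k_gold ≈ 5.2789; (b) c_gold ≈ 1.1503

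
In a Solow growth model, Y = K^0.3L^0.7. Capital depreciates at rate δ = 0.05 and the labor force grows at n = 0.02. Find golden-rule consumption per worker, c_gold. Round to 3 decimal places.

Break-even investment rate: n + δ = 0.02 + 0.05 = 0.07.
Golden rule sets MPK = n+δ: 0.3·k^(0.3−1) = 0.07, so k_gold = (0.3/0.07)^(1/0.7) ≈ 7.9963.
y_gold = 7.9963^0.3 ≈ 1.8658.
c_gold = y_gold − (n+δ)·k_gold = 1.8658 − 0.07·7.9963 ≈ 1.3061.

c_gold ≈ 1.306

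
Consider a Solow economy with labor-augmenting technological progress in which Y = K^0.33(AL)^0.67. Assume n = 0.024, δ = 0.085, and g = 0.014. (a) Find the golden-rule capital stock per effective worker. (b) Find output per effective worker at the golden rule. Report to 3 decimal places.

(a) k_gold ≈ 4.362; (b) y_gold ≈ 1.626

n + g + δ = 0.024 + 0.014 + 0.085 = 0.123.
At the golden rule the marginal product of capital equals n+g+δ: 0.33·k^(0.33−1) = 0.123. Solving, k_gold = (0.33/0.123)^(1/0.67) ≈ 4.3623.
y_gold = 4.3623^0.33 ≈ 1.6259.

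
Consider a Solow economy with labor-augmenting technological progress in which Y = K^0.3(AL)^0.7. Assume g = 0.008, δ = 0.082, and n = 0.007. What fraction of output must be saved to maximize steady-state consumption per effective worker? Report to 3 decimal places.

Break-even investment rate: n + g + δ = 0.007 + 0.008 + 0.082 = 0.097.
At the golden rule MPK = n+g+δ, and in any Cobb-Douglas steady state s = (n+g+δ)·k/y = MPK·k/y = capital's share 0.3.

s_gold = 0.300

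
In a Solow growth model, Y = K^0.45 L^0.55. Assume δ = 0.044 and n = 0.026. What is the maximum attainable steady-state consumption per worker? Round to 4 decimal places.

c_gold ≈ 2.5209

Break-even investment rate: n + δ = 0.026 + 0.044 = 0.07.
Maximizing c = f(k) − (n+δ)·k gives f'(k) = n+δ, i.e. 0.45·k^(0.45−1) = 0.07, so k_gold = (0.45/0.07)^(1/0.55) ≈ 29.4645.
y_gold = 29.4645^0.45 ≈ 4.5834.
c_gold = y_gold − (n+δ)·k_gold = 4.5834 − 0.07·29.4645 ≈ 2.5209.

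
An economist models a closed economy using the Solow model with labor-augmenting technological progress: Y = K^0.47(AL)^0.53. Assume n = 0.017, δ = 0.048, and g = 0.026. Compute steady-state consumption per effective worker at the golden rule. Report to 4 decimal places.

c_gold ≈ 2.2730

Break-even investment rate: n + g + δ = 0.017 + 0.026 + 0.048 = 0.091.
Maximizing c = f(k) − (n+g+δ)·k gives f'(k) = n+g+δ, i.e. 0.47·k^(0.47−1) = 0.091, so k_gold = (0.47/0.091)^(1/0.53) ≈ 22.1508.
y_gold = 22.1508^0.47 ≈ 4.2888.
c_gold = y_gold − (n+g+δ)·k_gold = 4.2888 − 0.091·22.1508 ≈ 2.2730.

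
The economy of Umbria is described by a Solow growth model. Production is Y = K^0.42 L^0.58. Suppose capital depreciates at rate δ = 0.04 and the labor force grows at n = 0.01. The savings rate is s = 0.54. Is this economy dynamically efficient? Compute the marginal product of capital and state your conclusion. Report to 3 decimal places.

dynamically inefficient; MPK ≈ 0.039

The effective depreciation rate is n + δ = 0.01 + 0.04 = 0.05.
Steady-state k*: s·k^0.42 = 0.05·k gives k* = (0.54/0.05)^(1/0.58) ≈ 60.5014.
MPK = 0.42·60.5014^(-0.58) ≈ 0.0389.
MPK < n+δ = 0.05, so the economy is dynamically inefficient (over-saving).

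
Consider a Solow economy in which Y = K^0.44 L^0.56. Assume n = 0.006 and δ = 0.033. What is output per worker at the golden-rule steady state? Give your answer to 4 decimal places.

Break-even investment rate: n + δ = 0.006 + 0.033 = 0.039.
Maximizing c = f(k) − (n+δ)·k gives f'(k) = n+δ, i.e. 0.44·k^(0.44−1) = 0.039, so k_gold = (0.44/0.039)^(1/0.56) ≈ 75.7294.
Output: y_gold = k_gold^0.44 = 75.7294^0.44 ≈ 6.7124.

y_gold ≈ 6.7124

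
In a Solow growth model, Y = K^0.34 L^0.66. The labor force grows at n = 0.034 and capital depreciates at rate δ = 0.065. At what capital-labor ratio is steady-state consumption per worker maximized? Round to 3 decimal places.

k_gold ≈ 6.485

Break-even investment rate: n + δ = 0.034 + 0.065 = 0.099.
Maximizing c = f(k) − (n+δ)·k gives f'(k) = n+δ, i.e. 0.34·k^(0.34−1) = 0.099, so k_gold = (0.34/0.099)^(1/0.66) ≈ 6.4846.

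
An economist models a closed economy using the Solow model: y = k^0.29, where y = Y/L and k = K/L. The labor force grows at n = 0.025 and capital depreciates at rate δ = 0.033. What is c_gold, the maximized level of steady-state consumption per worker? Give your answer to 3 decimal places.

The effective depreciation rate is n + δ = 0.025 + 0.033 = 0.058.
Setting f'(k) = n+δ gives 0.29·k^(0.29−1) = 0.058, hence k_gold = (0.29/0.058)^(1/0.71) ≈ 9.6486.
y_gold = 9.6486^0.29 ≈ 1.9297.
c_gold = y_gold − (n+δ)·k_gold = 1.9297 − 0.058·9.6486 ≈ 1.3701.

c_gold ≈ 1.370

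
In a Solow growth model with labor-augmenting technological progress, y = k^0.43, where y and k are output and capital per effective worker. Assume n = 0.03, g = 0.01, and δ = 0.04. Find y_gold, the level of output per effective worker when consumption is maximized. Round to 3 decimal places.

Break-even investment rate: n + g + δ = 0.03 + 0.01 + 0.04 = 0.08.
At the golden rule the marginal product of capital equals n+g+δ: 0.43·k^(0.43−1) = 0.08. Solving, k_gold = (0.43/0.08)^(1/0.57) ≈ 19.1146.
Output: y_gold = k_gold^0.43 = 19.1146^0.43 ≈ 3.5562.

y_gold ≈ 3.556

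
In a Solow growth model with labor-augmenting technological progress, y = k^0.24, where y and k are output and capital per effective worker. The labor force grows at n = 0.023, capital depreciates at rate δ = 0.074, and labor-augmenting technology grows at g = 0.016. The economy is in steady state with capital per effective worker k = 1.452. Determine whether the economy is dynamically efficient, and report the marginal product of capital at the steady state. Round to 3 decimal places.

dynamically efficient; MPK ≈ 0.181

Capital per effective worker breaks even when investment replaces (n + g + δ)·k; here n + g + δ = 0.113.
MPK = 0.24·k^(0.24−1) = 0.24·1.452^(-0.76) ≈ 0.1808.
MPK > 0.113, so the economy is dynamically efficient (under-saving).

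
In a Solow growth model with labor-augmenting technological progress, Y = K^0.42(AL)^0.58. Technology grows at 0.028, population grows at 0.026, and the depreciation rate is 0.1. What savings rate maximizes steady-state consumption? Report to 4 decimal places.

s_gold = 0.4200

Capital per effective worker breaks even when investment replaces (n + g + δ)·k; here n + g + δ = 0.154.
At the golden rule MPK = n+g+δ, and in any Cobb-Douglas steady state s = (n+g+δ)·k/y = MPK·k/y = capital's share 0.42.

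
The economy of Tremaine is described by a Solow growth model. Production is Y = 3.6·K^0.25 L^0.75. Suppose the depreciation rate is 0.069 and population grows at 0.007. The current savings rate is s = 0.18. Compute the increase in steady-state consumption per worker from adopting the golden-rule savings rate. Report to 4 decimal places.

Δc ≈ 0.1235

Break-even investment rate: n + δ = 0.007 + 0.069 = 0.076.
Current steady state (s = 0.18): k* = (0.18·3.6/0.076)^(1/0.75) ≈ 17.4187, y* = 3.6·17.4187^0.25 ≈ 7.3546, c* = (1−0.18)·7.3546 ≈ 6.0307.
Maximizing c = f(k) − (n+δ)·k gives f'(k) = n+δ, i.e. 0.25·3.6·k^(0.25−1) = 0.076, so k_gold = (0.25·3.6/0.076)^(1/0.75) ≈ 26.9922.
y_gold = 3.6·26.9922^0.25 ≈ 8.2056, c_gold = y_gold − 0.076·k_gold ≈ 6.1542.
Gain: Δc = 6.1542 − 6.0307 ≈ 0.1235.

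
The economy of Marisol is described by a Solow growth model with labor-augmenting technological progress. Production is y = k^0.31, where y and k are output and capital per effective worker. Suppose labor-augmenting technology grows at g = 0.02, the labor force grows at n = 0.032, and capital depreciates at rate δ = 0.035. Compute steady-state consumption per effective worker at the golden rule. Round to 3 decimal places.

Break-even investment rate: n + g + δ = 0.032 + 0.02 + 0.035 = 0.087.
Setting f'(k) = n+g+δ gives 0.31·k^(0.31−1) = 0.087, hence k_gold = (0.31/0.087)^(1/0.69) ≈ 6.3063.
y_gold = 6.3063^0.31 ≈ 1.7698.
c_gold = y_gold − (n+g+δ)·k_gold = 1.7698 − 0.087·6.3063 ≈ 1.2212.

c_gold ≈ 1.221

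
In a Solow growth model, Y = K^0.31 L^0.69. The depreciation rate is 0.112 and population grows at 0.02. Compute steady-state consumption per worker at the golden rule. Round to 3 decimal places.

n + δ = 0.02 + 0.112 = 0.132.
Setting f'(k) = n+δ gives 0.31·k^(0.31−1) = 0.132, hence k_gold = (0.31/0.132)^(1/0.69) ≈ 3.4465.
y_gold = 3.4465^0.31 ≈ 1.4675.
c_gold = y_gold − (n+δ)·k_gold = 1.4675 − 0.132·3.4465 ≈ 1.0126.

c_gold ≈ 1.013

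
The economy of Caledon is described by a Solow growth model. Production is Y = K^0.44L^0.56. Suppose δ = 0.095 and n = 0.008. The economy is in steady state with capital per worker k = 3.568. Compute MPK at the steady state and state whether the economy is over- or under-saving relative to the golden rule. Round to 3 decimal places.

under-saving; MPK ≈ 0.216

Capital per worker breaks even when investment replaces (n + δ)·k; here n + δ = 0.103.
MPK = 0.44·k^(0.44−1) = 0.44·3.568^(-0.56) ≈ 0.2158.
MPK > 0.103, so the economy is dynamically efficient (under-saving).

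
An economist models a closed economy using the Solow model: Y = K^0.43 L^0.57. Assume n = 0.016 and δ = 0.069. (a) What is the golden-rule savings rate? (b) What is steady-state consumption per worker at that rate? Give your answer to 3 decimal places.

Capital per worker breaks even when investment replaces (n + δ)·k; here n + δ = 0.085.
For Cobb-Douglas, s_gold equals capital's share: s_gold = 0.43.
Golden rule sets MPK = n+δ: 0.43·k^(0.43−1) = 0.085, so k_gold = (0.43/0.085)^(1/0.57) ≈ 17.1860.
y_gold = 17.1860^0.43 ≈ 3.3972; c_gold = (1−0.43)·y_gold ≈ 1.9364.

(a) s_gold = 0.430; (b) c_gold ≈ 1.936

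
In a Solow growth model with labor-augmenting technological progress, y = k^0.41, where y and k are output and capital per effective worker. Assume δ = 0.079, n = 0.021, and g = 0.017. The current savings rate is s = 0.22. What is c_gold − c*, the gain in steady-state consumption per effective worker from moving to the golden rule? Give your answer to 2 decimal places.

Break-even investment rate: n + g + δ = 0.021 + 0.017 + 0.079 = 0.117.
Current steady state (s = 0.22): k* = (0.22/0.117)^(1/0.59) ≈ 2.9161, y* = 2.9161^0.41 ≈ 1.5509, c* = (1−0.22)·1.5509 ≈ 1.2097.
Setting f'(k) = n+g+δ gives 0.41·k^(0.41−1) = 0.117, hence k_gold = (0.41/0.117)^(1/0.59) ≈ 8.3762.
y_gold = 8.3762^0.41 ≈ 2.3903, c_gold = y_gold − 0.117·k_gold ≈ 1.4103.
Gain: Δc = 1.4103 − 1.2097 ≈ 0.2006.

Δc ≈ 0.20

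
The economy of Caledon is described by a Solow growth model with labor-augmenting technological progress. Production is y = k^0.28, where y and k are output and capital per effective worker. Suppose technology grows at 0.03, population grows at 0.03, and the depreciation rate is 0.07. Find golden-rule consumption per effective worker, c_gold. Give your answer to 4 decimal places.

Capital per effective worker breaks even when investment replaces (n + g + δ)·k; here n + g + δ = 0.13.
Maximizing c = f(k) − (n+g+δ)·k gives f'(k) = n+g+δ, i.e. 0.28·k^(0.28−1) = 0.13, so k_gold = (0.28/0.13)^(1/0.72) ≈ 2.9027.
y_gold = 2.9027^0.28 ≈ 1.3477.
c_gold = y_gold − (n+g+δ)·k_gold = 1.3477 − 0.13·2.9027 ≈ 0.9703.

c_gold ≈ 0.9703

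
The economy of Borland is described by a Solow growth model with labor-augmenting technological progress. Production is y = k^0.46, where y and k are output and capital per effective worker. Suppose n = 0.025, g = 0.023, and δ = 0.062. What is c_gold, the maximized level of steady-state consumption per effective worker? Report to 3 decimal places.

Capital per effective worker breaks even when investment replaces (n + g + δ)·k; here n + g + δ = 0.11.
Setting f'(k) = n+g+δ gives 0.46·k^(0.46−1) = 0.11, hence k_gold = (0.46/0.11)^(1/0.54) ≈ 14.1474.
y_gold = 14.1474^0.46 ≈ 3.3831.
c_gold = y_gold − (n+g+δ)·k_gold = 3.3831 − 0.11·14.1474 ≈ 1.8269.

c_gold ≈ 1.827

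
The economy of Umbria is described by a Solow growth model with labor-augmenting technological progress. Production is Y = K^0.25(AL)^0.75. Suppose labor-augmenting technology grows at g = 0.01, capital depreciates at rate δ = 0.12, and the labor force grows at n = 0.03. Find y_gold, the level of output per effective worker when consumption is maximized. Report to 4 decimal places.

Break-even investment rate: n + g + δ = 0.03 + 0.01 + 0.12 = 0.16.
At the golden rule the marginal product of capital equals n+g+δ: 0.25·k^(0.25−1) = 0.16. Solving, k_gold = (0.25/0.16)^(1/0.75) ≈ 1.8131.
Output: y_gold = k_gold^0.25 = 1.8131^0.25 ≈ 1.1604.

y_gold ≈ 1.1604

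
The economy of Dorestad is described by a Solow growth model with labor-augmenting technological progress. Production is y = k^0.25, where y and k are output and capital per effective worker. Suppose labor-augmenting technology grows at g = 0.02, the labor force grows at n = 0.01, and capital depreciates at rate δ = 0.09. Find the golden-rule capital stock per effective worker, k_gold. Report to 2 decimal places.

Capital per effective worker breaks even when investment replaces (n + g + δ)·k; here n + g + δ = 0.12.
Golden rule sets MPK = n+g+δ: 0.25·k^(0.25−1) = 0.12, so k_gold = (0.25/0.12)^(1/0.75) ≈ 2.6608.

k_gold ≈ 2.66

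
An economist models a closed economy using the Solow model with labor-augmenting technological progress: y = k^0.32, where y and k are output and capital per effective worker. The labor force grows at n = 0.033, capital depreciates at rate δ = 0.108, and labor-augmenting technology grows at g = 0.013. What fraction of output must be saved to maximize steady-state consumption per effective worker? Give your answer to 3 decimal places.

s_gold = 0.320

Break-even investment rate: n + g + δ = 0.033 + 0.013 + 0.108 = 0.154.
At the golden rule MPK = n+g+δ, and in any Cobb-Douglas steady state s = (n+g+δ)·k/y = MPK·k/y = capital's share 0.32.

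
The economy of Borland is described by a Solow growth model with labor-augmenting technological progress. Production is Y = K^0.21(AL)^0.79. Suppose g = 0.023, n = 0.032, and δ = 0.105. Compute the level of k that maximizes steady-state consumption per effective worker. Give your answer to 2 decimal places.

k_gold ≈ 1.41

n + g + δ = 0.032 + 0.023 + 0.105 = 0.16.
Setting f'(k) = n+g+δ gives 0.21·k^(0.21−1) = 0.16, hence k_gold = (0.21/0.16)^(1/0.79) ≈ 1.4109.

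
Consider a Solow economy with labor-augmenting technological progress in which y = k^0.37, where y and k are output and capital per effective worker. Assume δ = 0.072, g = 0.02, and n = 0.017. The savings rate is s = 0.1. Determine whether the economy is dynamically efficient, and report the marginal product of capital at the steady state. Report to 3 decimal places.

n + g + δ = 0.017 + 0.02 + 0.072 = 0.109.
Steady-state k*: s·k^0.37 = 0.109·k gives k* = (0.1/0.109)^(1/0.63) ≈ 0.8722.
MPK = 0.37·0.8722^(-0.63) ≈ 0.4033.
MPK > n+g+δ = 0.109, so the economy is dynamically efficient (under-saving).

dynamically efficient; MPK ≈ 0.403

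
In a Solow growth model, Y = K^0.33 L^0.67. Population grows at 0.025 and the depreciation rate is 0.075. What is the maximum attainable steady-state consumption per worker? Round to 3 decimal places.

n + δ = 0.025 + 0.075 = 0.1.
Maximizing c = f(k) − (n+δ)·k gives f'(k) = n+δ, i.e. 0.33·k^(0.33−1) = 0.1, so k_gold = (0.33/0.1)^(1/0.67) ≈ 5.9416.
y_gold = 5.9416^0.33 ≈ 1.8005.
c_gold = y_gold − (n+δ)·k_gold = 1.8005 − 0.1·5.9416 ≈ 1.2063.

c_gold ≈ 1.206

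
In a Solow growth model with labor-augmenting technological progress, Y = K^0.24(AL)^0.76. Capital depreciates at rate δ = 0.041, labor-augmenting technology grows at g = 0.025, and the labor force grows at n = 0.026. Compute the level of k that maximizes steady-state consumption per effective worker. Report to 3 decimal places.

n + g + δ = 0.026 + 0.025 + 0.041 = 0.092.
Setting f'(k) = n+g+δ gives 0.24·k^(0.24−1) = 0.092, hence k_gold = (0.24/0.092)^(1/0.76) ≈ 3.5312.

k_gold ≈ 3.531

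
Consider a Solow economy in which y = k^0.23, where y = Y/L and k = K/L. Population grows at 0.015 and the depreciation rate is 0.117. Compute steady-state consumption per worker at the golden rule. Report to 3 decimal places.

The effective depreciation rate is n + δ = 0.015 + 0.117 = 0.132.
Maximizing c = f(k) − (n+δ)·k gives f'(k) = n+δ, i.e. 0.23·k^(0.23−1) = 0.132, so k_gold = (0.23/0.132)^(1/0.77) ≈ 2.0568.
y_gold = 2.0568^0.23 ≈ 1.1804.
c_gold = y_gold − (n+δ)·k_gold = 1.1804 − 0.132·2.0568 ≈ 0.9089.

c_gold ≈ 0.909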